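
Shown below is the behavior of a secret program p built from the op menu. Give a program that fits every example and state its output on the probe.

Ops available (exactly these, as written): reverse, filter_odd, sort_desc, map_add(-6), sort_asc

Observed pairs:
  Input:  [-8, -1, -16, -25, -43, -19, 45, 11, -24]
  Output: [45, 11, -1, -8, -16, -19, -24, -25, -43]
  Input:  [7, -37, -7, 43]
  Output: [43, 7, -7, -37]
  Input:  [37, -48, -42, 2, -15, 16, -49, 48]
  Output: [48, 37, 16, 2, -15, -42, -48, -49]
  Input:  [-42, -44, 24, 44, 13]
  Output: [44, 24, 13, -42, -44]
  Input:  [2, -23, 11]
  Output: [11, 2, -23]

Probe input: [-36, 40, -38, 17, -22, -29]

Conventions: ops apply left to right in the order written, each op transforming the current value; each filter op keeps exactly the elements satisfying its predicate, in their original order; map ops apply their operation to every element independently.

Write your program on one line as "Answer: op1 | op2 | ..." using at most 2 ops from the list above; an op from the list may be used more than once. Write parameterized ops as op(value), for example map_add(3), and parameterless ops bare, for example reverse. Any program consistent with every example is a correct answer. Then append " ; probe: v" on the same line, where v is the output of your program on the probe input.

sort_asc | reverse ; probe: [40, 17, -22, -29, -36, -38]

Check, running the answer program on each example:
  [-8, -1, -16, -25, -43, -19, 45, 11, -24] -> [-43, -25, -24, -19, -16, -8, -1, 11, 45] -> [45, 11, -1, -8, -16, -19, -24, -25, -43]
  [7, -37, -7, 43] -> [-37, -7, 7, 43] -> [43, 7, -7, -37]
  [37, -48, -42, 2, -15, 16, -49, 48] -> [-49, -48, -42, -15, 2, 16, 37, 48] -> [48, 37, 16, 2, -15, -42, -48, -49]
  [-42, -44, 24, 44, 13] -> [-44, -42, 13, 24, 44] -> [44, 24, 13, -42, -44]
  [2, -23, 11] -> [-23, 2, 11] -> [11, 2, -23]
  probe: [-36, 40, -38, 17, -22, -29] -> [-38, -36, -29, -22, 17, 40] -> [40, 17, -22, -29, -36, -38]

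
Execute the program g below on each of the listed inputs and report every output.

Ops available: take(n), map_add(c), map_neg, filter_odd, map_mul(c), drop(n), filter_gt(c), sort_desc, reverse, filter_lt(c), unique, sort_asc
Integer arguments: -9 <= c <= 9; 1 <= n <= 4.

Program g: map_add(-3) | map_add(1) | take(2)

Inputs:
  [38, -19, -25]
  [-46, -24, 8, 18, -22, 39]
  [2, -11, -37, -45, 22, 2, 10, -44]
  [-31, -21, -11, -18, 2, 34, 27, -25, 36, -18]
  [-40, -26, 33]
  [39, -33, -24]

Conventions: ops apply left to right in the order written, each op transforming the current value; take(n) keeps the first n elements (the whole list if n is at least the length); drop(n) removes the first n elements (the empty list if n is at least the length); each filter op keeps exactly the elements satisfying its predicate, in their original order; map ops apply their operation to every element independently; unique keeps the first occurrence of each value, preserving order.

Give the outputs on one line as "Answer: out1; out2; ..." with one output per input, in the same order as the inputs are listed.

Execution, op by op:
  [38, -19, -25] -> [35, -22, -28] -> [36, -21, -27] -> [36, -21]
  [-46, -24, 8, 18, -22, 39] -> [-49, -27, 5, 15, -25, 36] -> [-48, -26, 6, 16, -24, 37] -> [-48, -26]
  [2, -11, -37, -45, 22, 2, 10, -44] -> [-1, -14, -40, -48, 19, -1, 7, -47] -> [0, -13, -39, -47, 20, 0, 8, -46] -> [0, -13]
  [-31, -21, -11, -18, 2, 34, 27, -25, 36, -18] -> [-34, -24, -14, -21, -1, 31, 24, -28, 33, -21] -> [-33, -23, -13, -20, 0, 32, 25, -27, 34, -20] -> [-33, -23]
  [-40, -26, 33] -> [-43, -29, 30] -> [-42, -28, 31] -> [-42, -28]
  [39, -33, -24] -> [36, -36, -27] -> [37, -35, -26] -> [37, -35]

[36, -21]; [-48, -26]; [0, -13]; [-33, -23]; [-42, -28]; [37, -35]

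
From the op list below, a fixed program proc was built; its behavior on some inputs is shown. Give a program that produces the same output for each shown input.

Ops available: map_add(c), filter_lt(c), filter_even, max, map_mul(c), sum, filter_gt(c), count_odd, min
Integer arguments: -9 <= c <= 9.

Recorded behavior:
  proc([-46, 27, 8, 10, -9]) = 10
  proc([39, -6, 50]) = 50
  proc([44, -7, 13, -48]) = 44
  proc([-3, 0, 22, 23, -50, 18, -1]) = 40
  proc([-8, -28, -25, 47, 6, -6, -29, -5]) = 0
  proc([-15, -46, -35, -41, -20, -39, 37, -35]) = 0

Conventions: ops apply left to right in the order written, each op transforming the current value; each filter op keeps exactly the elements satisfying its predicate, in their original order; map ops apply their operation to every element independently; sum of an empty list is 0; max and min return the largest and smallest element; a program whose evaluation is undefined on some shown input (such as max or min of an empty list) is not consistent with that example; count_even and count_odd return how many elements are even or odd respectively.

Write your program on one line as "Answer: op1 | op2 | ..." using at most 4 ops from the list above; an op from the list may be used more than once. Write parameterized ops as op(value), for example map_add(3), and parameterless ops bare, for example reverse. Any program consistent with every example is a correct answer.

filter_even | filter_gt(9) | sum

Check, running the answer program on each example:
  [-46, 27, 8, 10, -9] -> [-46, 8, 10] -> [10] -> 10
  [39, -6, 50] -> [-6, 50] -> [50] -> 50
  [44, -7, 13, -48] -> [44, -48] -> [44] -> 44
  [-3, 0, 22, 23, -50, 18, -1] -> [0, 22, -50, 18] -> [22, 18] -> 40
  [-8, -28, -25, 47, 6, -6, -29, -5] -> [-8, -28, 6, -6] -> [] -> 0
  [-15, -46, -35, -41, -20, -39, 37, -35] -> [-46, -20] -> [] -> 0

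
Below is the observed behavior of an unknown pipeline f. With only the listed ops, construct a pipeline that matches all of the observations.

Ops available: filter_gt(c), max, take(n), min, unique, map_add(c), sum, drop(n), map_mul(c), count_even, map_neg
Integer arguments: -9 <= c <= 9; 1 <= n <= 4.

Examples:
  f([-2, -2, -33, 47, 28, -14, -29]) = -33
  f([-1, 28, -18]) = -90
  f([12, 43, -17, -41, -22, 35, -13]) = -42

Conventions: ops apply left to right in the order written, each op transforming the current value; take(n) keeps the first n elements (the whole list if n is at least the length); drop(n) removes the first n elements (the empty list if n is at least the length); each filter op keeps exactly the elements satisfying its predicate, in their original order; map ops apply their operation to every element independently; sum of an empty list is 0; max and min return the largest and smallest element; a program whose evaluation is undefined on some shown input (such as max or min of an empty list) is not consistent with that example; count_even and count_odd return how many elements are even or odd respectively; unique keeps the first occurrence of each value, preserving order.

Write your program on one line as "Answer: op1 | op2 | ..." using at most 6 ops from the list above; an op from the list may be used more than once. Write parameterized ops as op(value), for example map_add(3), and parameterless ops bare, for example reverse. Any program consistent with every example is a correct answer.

map_mul(7) | map_neg | map_add(-9) | unique | sum

Check, running the answer program on each example:
  [-2, -2, -33, 47, 28, -14, -29] -> [-14, -14, -231, 329, 196, -98, -203] -> [14, 14, 231, -329, -196, 98, 203] -> [5, 5, 222, -338, -205, 89, 194] -> [5, 222, -338, -205, 89, 194] -> -33
  [-1, 28, -18] -> [-7, 196, -126] -> [7, -196, 126] -> [-2, -205, 117] -> [-2, -205, 117] -> -90
  [12, 43, -17, -41, -22, 35, -13] -> [84, 301, -119, -287, -154, 245, -91] -> [-84, -301, 119, 287, 154, -245, 91] -> [-93, -310, 110, 278, 145, -254, 82] -> [-93, -310, 110, 278, 145, -254, 82] -> -42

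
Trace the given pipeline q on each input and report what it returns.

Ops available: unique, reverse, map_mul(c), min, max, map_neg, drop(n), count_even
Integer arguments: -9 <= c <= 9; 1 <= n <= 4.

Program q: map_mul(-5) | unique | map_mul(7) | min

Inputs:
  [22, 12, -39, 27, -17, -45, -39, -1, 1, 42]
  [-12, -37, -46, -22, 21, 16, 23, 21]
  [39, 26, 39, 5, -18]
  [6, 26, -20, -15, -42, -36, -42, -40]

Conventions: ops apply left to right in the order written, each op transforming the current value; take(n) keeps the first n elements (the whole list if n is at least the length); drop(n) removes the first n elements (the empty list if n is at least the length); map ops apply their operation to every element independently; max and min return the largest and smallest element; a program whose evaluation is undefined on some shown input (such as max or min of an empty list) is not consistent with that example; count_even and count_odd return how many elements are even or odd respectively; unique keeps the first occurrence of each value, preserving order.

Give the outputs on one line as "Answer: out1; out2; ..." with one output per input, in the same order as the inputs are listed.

-1470; -805; -1365; -910

Execution, op by op:
  [22, 12, -39, 27, -17, -45, -39, -1, 1, 42] -> [-110, -60, 195, -135, 85, 225, 195, 5, -5, -210] -> [-110, -60, 195, -135, 85, 225, 5, -5, -210] -> [-770, -420, 1365, -945, 595, 1575, 35, -35, -1470] -> -1470
  [-12, -37, -46, -22, 21, 16, 23, 21] -> [60, 185, 230, 110, -105, -80, -115, -105] -> [60, 185, 230, 110, -105, -80, -115] -> [420, 1295, 1610, 770, -735, -560, -805] -> -805
  [39, 26, 39, 5, -18] -> [-195, -130, -195, -25, 90] -> [-195, -130, -25, 90] -> [-1365, -910, -175, 630] -> -1365
  [6, 26, -20, -15, -42, -36, -42, -40] -> [-30, -130, 100, 75, 210, 180, 210, 200] -> [-30, -130, 100, 75, 210, 180, 200] -> [-210, -910, 700, 525, 1470, 1260, 1400] -> -910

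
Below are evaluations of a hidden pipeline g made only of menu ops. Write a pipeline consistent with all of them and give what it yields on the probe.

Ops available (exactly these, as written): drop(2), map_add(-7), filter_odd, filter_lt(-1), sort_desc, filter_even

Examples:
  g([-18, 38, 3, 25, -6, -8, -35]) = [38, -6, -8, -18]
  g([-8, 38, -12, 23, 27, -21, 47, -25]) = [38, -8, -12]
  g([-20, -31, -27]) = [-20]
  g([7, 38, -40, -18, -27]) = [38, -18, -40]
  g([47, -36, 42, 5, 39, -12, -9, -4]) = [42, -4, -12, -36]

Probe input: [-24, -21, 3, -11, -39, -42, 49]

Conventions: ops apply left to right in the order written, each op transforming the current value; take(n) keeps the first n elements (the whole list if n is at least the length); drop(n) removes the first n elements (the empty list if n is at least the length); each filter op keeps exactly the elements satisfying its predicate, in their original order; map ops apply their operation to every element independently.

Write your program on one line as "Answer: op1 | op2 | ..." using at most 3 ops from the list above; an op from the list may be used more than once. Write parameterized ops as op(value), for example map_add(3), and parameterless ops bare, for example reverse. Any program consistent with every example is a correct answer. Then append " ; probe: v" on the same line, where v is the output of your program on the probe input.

filter_even | sort_desc ; probe: [-24, -42]

Check, running the answer program on each example:
  [-18, 38, 3, 25, -6, -8, -35] -> [-18, 38, -6, -8] -> [38, -6, -8, -18]
  [-8, 38, -12, 23, 27, -21, 47, -25] -> [-8, 38, -12] -> [38, -8, -12]
  [-20, -31, -27] -> [-20] -> [-20]
  [7, 38, -40, -18, -27] -> [38, -40, -18] -> [38, -18, -40]
  [47, -36, 42, 5, 39, -12, -9, -4] -> [-36, 42, -12, -4] -> [42, -4, -12, -36]
  probe: [-24, -21, 3, -11, -39, -42, 49] -> [-24, -42] -> [-24, -42]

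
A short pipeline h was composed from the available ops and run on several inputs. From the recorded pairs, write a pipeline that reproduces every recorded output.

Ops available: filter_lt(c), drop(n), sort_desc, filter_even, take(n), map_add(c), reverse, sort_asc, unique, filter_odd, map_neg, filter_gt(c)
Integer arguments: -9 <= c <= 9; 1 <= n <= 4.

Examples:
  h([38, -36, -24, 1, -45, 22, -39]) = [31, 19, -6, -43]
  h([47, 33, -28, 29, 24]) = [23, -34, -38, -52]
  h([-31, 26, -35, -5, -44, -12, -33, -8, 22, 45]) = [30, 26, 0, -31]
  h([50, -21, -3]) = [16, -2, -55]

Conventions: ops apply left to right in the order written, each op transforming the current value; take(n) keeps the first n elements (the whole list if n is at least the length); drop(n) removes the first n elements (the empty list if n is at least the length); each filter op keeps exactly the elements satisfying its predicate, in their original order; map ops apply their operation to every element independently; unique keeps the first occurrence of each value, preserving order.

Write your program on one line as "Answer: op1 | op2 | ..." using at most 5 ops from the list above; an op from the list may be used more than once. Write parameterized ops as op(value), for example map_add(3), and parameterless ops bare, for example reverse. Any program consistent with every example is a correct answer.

map_neg | take(4) | sort_asc | reverse | map_add(-5)

Check, running the answer program on each example:
  [38, -36, -24, 1, -45, 22, -39] -> [-38, 36, 24, -1, 45, -22, 39] -> [-38, 36, 24, -1] -> [-38, -1, 24, 36] -> [36, 24, -1, -38] -> [31, 19, -6, -43]
  [47, 33, -28, 29, 24] -> [-47, -33, 28, -29, -24] -> [-47, -33, 28, -29] -> [-47, -33, -29, 28] -> [28, -29, -33, -47] -> [23, -34, -38, -52]
  [-31, 26, -35, -5, -44, -12, -33, -8, 22, 45] -> [31, -26, 35, 5, 44, 12, 33, 8, -22, -45] -> [31, -26, 35, 5] -> [-26, 5, 31, 35] -> [35, 31, 5, -26] -> [30, 26, 0, -31]
  [50, -21, -3] -> [-50, 21, 3] -> [-50, 21, 3] -> [-50, 3, 21] -> [21, 3, -50] -> [16, -2, -55]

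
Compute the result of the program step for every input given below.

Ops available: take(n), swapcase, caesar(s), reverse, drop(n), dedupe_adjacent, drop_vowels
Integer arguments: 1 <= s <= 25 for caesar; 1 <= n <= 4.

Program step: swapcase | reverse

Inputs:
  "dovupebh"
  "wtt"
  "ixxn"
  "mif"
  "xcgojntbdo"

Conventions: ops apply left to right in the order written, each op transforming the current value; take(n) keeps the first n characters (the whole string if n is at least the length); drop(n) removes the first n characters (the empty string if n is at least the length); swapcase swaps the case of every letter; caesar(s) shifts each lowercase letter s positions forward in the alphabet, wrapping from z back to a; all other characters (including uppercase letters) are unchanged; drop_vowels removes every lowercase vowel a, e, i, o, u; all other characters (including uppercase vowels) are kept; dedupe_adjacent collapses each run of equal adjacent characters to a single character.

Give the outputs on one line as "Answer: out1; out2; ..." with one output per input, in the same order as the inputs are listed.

"HBEPUVOD"; "TTW"; "NXXI"; "FIM"; "ODBTNJOGCX"

Execution, op by op:
  "dovupebh" -> "DOVUPEBH" -> "HBEPUVOD"
  "wtt" -> "WTT" -> "TTW"
  "ixxn" -> "IXXN" -> "NXXI"
  "mif" -> "MIF" -> "FIM"
  "xcgojntbdo" -> "XCGOJNTBDO" -> "ODBTNJOGCX"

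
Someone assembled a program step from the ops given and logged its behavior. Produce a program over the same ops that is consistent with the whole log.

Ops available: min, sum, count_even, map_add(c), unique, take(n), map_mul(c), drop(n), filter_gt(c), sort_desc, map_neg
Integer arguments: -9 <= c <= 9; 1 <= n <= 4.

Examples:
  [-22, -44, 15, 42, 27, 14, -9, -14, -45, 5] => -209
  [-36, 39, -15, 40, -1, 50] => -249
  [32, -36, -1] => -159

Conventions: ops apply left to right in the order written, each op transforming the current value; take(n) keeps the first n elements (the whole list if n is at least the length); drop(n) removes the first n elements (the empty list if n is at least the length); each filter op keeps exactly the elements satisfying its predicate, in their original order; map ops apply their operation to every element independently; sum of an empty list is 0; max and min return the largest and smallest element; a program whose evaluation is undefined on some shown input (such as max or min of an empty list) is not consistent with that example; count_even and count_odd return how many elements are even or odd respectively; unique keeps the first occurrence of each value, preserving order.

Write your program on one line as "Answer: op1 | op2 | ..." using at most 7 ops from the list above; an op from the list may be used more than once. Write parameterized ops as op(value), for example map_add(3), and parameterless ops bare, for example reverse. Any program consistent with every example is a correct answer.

map_mul(5) | sort_desc | filter_gt(6) | map_neg | map_add(1) | min

Check, running the answer program on each example:
  [-22, -44, 15, 42, 27, 14, -9, -14, -45, 5] -> [-110, -220, 75, 210, 135, 70, -45, -70, -225, 25] -> [210, 135, 75, 70, 25, -45, -70, -110, -220, -225] -> [210, 135, 75, 70, 25] -> [-210, -135, -75, -70, -25] -> [-209, -134, -74, -69, -24] -> -209
  [-36, 39, -15, 40, -1, 50] -> [-180, 195, -75, 200, -5, 250] -> [250, 200, 195, -5, -75, -180] -> [250, 200, 195] -> [-250, -200, -195] -> [-249, -199, -194] -> -249
  [32, -36, -1] -> [160, -180, -5] -> [160, -5, -180] -> [160] -> [-160] -> [-159] -> -159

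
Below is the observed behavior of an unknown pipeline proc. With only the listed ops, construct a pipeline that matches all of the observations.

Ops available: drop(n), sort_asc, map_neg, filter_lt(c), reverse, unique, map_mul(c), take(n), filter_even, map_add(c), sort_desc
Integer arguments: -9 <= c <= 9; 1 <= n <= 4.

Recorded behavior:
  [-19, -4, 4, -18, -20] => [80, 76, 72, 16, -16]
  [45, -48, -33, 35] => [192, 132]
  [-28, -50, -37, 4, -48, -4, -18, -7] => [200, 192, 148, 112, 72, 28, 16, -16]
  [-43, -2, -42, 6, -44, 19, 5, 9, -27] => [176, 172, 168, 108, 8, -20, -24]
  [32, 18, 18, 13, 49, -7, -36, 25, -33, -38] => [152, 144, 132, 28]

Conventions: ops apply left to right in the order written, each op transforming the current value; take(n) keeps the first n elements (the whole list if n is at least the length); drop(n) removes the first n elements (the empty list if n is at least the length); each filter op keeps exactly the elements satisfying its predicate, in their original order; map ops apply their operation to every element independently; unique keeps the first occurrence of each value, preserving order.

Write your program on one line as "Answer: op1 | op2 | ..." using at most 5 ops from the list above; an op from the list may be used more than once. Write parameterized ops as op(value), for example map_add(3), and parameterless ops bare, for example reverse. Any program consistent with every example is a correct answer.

filter_lt(7) | map_mul(4) | sort_asc | map_neg

Check, running the answer program on each example:
  [-19, -4, 4, -18, -20] -> [-19, -4, 4, -18, -20] -> [-76, -16, 16, -72, -80] -> [-80, -76, -72, -16, 16] -> [80, 76, 72, 16, -16]
  [45, -48, -33, 35] -> [-48, -33] -> [-192, -132] -> [-192, -132] -> [192, 132]
  [-28, -50, -37, 4, -48, -4, -18, -7] -> [-28, -50, -37, 4, -48, -4, -18, -7] -> [-112, -200, -148, 16, -192, -16, -72, -28] -> [-200, -192, -148, -112, -72, -28, -16, 16] -> [200, 192, 148, 112, 72, 28, 16, -16]
  [-43, -2, -42, 6, -44, 19, 5, 9, -27] -> [-43, -2, -42, 6, -44, 5, -27] -> [-172, -8, -168, 24, -176, 20, -108] -> [-176, -172, -168, -108, -8, 20, 24] -> [176, 172, 168, 108, 8, -20, -24]
  [32, 18, 18, 13, 49, -7, -36, 25, -33, -38] -> [-7, -36, -33, -38] -> [-28, -144, -132, -152] -> [-152, -144, -132, -28] -> [152, 144, 132, 28]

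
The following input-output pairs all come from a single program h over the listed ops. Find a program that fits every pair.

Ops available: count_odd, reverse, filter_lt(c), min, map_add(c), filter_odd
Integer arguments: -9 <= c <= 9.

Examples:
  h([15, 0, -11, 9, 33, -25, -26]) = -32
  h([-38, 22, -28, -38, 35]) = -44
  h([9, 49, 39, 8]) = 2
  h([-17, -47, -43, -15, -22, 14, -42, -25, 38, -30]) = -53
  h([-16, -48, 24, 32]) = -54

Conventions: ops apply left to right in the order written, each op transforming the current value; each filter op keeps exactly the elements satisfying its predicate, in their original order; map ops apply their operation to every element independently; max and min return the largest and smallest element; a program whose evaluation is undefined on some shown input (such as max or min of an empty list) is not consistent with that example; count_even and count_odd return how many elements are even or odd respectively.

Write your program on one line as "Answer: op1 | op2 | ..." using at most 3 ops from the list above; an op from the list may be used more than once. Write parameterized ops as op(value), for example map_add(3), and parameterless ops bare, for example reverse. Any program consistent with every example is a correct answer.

map_add(-6) | min

Check, running the answer program on each example:
  [15, 0, -11, 9, 33, -25, -26] -> [9, -6, -17, 3, 27, -31, -32] -> -32
  [-38, 22, -28, -38, 35] -> [-44, 16, -34, -44, 29] -> -44
  [9, 49, 39, 8] -> [3, 43, 33, 2] -> 2
  [-17, -47, -43, -15, -22, 14, -42, -25, 38, -30] -> [-23, -53, -49, -21, -28, 8, -48, -31, 32, -36] -> -53
  [-16, -48, 24, 32] -> [-22, -54, 18, 26] -> -54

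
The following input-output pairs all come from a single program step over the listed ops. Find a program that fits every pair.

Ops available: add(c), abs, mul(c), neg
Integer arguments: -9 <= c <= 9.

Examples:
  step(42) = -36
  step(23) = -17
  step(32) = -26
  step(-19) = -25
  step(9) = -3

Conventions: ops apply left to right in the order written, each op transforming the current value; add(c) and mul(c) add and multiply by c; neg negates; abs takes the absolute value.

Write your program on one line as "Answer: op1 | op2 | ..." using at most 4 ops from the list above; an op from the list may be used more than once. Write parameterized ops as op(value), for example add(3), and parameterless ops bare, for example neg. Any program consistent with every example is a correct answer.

add(-6) | abs | neg

Check, running the answer program on each example:
  42 -> 36 -> 36 -> -36
  23 -> 17 -> 17 -> -17
  32 -> 26 -> 26 -> -26
  -19 -> -25 -> 25 -> -25
  9 -> 3 -> 3 -> -3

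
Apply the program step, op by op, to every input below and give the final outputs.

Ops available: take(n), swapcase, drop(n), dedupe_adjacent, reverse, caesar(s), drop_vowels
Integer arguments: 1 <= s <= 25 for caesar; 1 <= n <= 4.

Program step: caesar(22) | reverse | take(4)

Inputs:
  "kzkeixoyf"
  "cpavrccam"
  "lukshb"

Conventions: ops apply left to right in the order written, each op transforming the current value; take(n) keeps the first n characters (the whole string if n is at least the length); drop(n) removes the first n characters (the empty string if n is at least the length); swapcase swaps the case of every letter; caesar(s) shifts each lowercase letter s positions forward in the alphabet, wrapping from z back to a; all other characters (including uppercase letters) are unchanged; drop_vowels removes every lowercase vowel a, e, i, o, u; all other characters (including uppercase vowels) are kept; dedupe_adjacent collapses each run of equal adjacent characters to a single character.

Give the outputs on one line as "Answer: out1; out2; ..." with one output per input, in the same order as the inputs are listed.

"bukt"; "iwyy"; "xdog"

Execution, op by op:
  "kzkeixoyf" -> "gvgaetkub" -> "bukteagvg" -> "bukt"
  "cpavrccam" -> "ylwrnyywi" -> "iwyynrwly" -> "iwyy"
  "lukshb" -> "hqgodx" -> "xdogqh" -> "xdog"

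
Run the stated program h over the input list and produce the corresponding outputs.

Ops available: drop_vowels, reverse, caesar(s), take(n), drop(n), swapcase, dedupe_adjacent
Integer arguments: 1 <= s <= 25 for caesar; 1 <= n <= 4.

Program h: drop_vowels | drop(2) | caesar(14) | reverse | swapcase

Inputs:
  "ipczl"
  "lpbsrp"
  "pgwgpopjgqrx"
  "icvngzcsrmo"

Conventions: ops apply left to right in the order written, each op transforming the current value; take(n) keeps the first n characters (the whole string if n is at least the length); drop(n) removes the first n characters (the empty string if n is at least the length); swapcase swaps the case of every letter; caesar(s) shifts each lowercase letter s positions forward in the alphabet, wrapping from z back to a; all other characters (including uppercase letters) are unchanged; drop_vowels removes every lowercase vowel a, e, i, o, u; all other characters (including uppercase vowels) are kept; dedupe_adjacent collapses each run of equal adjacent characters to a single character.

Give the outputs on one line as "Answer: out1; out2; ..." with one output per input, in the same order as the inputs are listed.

Execution, op by op:
  "ipczl" -> "pczl" -> "zl" -> "nz" -> "zn" -> "ZN"
  "lpbsrp" -> "lpbsrp" -> "bsrp" -> "pgfd" -> "dfgp" -> "DFGP"
  "pgwgpopjgqrx" -> "pgwgppjgqrx" -> "wgppjgqrx" -> "kuddxuefl" -> "lfeuxdduk" -> "LFEUXDDUK"
  "icvngzcsrmo" -> "cvngzcsrm" -> "ngzcsrm" -> "bunqgfa" -> "afgqnub" -> "AFGQNUB"

"ZN"; "DFGP"; "LFEUXDDUK"; "AFGQNUB"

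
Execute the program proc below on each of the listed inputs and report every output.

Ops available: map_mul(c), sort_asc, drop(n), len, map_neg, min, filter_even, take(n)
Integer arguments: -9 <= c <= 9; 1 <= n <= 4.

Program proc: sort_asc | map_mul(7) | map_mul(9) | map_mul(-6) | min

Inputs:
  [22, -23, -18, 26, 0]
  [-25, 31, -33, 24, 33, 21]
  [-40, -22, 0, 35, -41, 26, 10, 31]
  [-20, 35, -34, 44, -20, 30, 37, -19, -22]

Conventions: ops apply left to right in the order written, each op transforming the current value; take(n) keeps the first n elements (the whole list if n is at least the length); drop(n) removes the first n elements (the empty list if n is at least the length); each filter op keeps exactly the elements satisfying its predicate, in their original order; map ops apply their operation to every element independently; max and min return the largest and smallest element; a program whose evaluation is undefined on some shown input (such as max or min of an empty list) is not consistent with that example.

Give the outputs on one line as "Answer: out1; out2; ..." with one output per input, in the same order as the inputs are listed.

-9828; -12474; -13230; -16632

Execution, op by op:
  [22, -23, -18, 26, 0] -> [-23, -18, 0, 22, 26] -> [-161, -126, 0, 154, 182] -> [-1449, -1134, 0, 1386, 1638] -> [8694, 6804, 0, -8316, -9828] -> -9828
  [-25, 31, -33, 24, 33, 21] -> [-33, -25, 21, 24, 31, 33] -> [-231, -175, 147, 168, 217, 231] -> [-2079, -1575, 1323, 1512, 1953, 2079] -> [12474, 9450, -7938, -9072, -11718, -12474] -> -12474
  [-40, -22, 0, 35, -41, 26, 10, 31] -> [-41, -40, -22, 0, 10, 26, 31, 35] -> [-287, -280, -154, 0, 70, 182, 217, 245] -> [-2583, -2520, -1386, 0, 630, 1638, 1953, 2205] -> [15498, 15120, 8316, 0, -3780, -9828, -11718, -13230] -> -13230
  [-20, 35, -34, 44, -20, 30, 37, -19, -22] -> [-34, -22, -20, -20, -19, 30, 35, 37, 44] -> [-238, -154, -140, -140, -133, 210, 245, 259, 308] -> [-2142, -1386, -1260, -1260, -1197, 1890, 2205, 2331, 2772] -> [12852, 8316, 7560, 7560, 7182, -11340, -13230, -13986, -16632] -> -16632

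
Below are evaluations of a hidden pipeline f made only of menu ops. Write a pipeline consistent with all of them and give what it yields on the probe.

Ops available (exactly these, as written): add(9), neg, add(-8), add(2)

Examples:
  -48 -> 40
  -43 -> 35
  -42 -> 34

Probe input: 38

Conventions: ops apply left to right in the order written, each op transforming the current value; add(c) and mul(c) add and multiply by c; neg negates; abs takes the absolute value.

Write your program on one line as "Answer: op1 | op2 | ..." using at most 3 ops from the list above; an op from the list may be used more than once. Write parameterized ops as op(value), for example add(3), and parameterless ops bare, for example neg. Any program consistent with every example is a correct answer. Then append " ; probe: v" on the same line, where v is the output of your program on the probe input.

neg | add(-8) ; probe: -46

Check, running the answer program on each example:
  -48 -> 48 -> 40
  -43 -> 43 -> 35
  -42 -> 42 -> 34
  probe: 38 -> -38 -> -46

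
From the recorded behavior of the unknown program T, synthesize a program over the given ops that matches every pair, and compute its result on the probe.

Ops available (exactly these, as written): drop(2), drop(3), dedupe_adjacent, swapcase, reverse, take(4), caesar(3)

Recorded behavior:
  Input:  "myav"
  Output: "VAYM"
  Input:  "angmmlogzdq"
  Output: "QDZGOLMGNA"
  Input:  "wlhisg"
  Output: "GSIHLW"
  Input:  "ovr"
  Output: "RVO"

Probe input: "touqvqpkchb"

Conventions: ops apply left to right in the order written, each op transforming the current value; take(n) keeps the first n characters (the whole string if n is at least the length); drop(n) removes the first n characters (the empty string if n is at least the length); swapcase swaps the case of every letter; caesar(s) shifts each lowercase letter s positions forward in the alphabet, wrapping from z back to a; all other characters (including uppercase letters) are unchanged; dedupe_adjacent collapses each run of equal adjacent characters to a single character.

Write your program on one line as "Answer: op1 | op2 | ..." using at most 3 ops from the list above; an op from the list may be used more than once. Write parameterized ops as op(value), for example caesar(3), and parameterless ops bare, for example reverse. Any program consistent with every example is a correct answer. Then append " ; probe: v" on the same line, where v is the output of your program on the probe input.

dedupe_adjacent | reverse | swapcase ; probe: "BHCKPQVQUOT"

Check, running the answer program on each example:
  "myav" -> "myav" -> "vaym" -> "VAYM"
  "angmmlogzdq" -> "angmlogzdq" -> "qdzgolmgna" -> "QDZGOLMGNA"
  "wlhisg" -> "wlhisg" -> "gsihlw" -> "GSIHLW"
  "ovr" -> "ovr" -> "rvo" -> "RVO"
  probe: "touqvqpkchb" -> "touqvqpkchb" -> "bhckpqvquot" -> "BHCKPQVQUOT"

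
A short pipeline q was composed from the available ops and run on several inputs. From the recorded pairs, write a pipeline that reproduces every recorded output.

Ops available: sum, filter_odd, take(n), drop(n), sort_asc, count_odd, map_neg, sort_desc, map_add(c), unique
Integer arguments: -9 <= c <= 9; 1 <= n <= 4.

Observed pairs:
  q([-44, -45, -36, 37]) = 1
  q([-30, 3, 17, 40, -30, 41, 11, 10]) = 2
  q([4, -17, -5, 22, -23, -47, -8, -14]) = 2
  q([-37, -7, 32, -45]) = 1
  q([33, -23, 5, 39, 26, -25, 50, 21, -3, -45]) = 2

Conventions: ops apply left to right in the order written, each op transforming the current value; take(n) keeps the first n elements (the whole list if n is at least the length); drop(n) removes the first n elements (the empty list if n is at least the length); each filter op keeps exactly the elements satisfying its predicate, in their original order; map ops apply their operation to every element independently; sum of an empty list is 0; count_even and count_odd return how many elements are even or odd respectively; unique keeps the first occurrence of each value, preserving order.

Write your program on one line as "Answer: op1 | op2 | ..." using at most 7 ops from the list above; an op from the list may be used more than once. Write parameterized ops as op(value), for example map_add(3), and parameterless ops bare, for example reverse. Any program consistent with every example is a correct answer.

unique | take(3) | drop(1) | map_neg | filter_odd | count_odd

Check, running the answer program on each example:
  [-44, -45, -36, 37] -> [-44, -45, -36, 37] -> [-44, -45, -36] -> [-45, -36] -> [45, 36] -> [45] -> 1
  [-30, 3, 17, 40, -30, 41, 11, 10] -> [-30, 3, 17, 40, 41, 11, 10] -> [-30, 3, 17] -> [3, 17] -> [-3, -17] -> [-3, -17] -> 2
  [4, -17, -5, 22, -23, -47, -8, -14] -> [4, -17, -5, 22, -23, -47, -8, -14] -> [4, -17, -5] -> [-17, -5] -> [17, 5] -> [17, 5] -> 2
  [-37, -7, 32, -45] -> [-37, -7, 32, -45] -> [-37, -7, 32] -> [-7, 32] -> [7, -32] -> [7] -> 1
  [33, -23, 5, 39, 26, -25, 50, 21, -3, -45] -> [33, -23, 5, 39, 26, -25, 50, 21, -3, -45] -> [33, -23, 5] -> [-23, 5] -> [23, -5] -> [23, -5] -> 2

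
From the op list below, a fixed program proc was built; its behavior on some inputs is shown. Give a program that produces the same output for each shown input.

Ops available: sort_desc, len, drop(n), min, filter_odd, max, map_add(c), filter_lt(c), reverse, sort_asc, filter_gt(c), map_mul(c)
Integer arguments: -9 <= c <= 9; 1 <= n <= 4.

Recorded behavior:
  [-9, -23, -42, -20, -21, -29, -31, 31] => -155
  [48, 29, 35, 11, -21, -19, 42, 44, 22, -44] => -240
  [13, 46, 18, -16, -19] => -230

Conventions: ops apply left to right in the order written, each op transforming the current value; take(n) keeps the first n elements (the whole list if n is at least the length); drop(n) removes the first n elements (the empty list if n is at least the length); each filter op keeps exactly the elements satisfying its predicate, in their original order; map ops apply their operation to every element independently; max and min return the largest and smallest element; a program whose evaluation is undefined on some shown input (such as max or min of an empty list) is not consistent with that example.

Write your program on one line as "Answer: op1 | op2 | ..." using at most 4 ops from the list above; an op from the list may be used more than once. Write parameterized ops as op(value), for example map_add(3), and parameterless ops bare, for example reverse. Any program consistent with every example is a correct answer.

map_mul(-5) | sort_asc | min

Check, running the answer program on each example:
  [-9, -23, -42, -20, -21, -29, -31, 31] -> [45, 115, 210, 100, 105, 145, 155, -155] -> [-155, 45, 100, 105, 115, 145, 155, 210] -> -155
  [48, 29, 35, 11, -21, -19, 42, 44, 22, -44] -> [-240, -145, -175, -55, 105, 95, -210, -220, -110, 220] -> [-240, -220, -210, -175, -145, -110, -55, 95, 105, 220] -> -240
  [13, 46, 18, -16, -19] -> [-65, -230, -90, 80, 95] -> [-230, -90, -65, 80, 95] -> -230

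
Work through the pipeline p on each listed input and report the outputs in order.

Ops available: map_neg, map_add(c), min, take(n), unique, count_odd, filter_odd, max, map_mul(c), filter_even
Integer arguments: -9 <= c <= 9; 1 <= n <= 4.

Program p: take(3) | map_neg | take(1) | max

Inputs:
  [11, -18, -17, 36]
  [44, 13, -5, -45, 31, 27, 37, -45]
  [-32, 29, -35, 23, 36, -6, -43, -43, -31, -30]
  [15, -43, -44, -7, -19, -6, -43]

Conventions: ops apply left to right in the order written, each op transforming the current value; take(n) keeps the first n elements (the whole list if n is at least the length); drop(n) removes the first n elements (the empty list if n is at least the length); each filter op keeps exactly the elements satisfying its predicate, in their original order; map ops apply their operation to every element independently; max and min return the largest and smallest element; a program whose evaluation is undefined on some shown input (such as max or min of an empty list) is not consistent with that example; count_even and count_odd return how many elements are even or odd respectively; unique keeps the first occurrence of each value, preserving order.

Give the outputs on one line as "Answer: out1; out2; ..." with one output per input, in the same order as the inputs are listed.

Execution, op by op:
  [11, -18, -17, 36] -> [11, -18, -17] -> [-11, 18, 17] -> [-11] -> -11
  [44, 13, -5, -45, 31, 27, 37, -45] -> [44, 13, -5] -> [-44, -13, 5] -> [-44] -> -44
  [-32, 29, -35, 23, 36, -6, -43, -43, -31, -30] -> [-32, 29, -35] -> [32, -29, 35] -> [32] -> 32
  [15, -43, -44, -7, -19, -6, -43] -> [15, -43, -44] -> [-15, 43, 44] -> [-15] -> -15

-11; -44; 32; -15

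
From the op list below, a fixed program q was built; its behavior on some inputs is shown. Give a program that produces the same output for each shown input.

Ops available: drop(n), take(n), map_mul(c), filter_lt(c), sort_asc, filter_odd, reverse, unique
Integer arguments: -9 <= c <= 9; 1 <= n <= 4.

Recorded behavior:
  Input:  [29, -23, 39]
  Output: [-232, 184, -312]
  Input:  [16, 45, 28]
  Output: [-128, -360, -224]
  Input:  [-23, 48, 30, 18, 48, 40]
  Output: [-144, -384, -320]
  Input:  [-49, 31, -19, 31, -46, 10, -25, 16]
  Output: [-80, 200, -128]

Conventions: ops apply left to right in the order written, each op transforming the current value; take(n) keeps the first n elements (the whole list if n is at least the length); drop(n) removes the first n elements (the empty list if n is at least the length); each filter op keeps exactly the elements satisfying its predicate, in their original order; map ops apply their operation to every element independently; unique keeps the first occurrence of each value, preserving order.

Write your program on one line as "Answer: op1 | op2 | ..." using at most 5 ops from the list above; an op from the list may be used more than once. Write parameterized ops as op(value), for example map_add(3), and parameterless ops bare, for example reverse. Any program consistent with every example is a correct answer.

reverse | take(3) | map_mul(-8) | reverse

Check, running the answer program on each example:
  [29, -23, 39] -> [39, -23, 29] -> [39, -23, 29] -> [-312, 184, -232] -> [-232, 184, -312]
  [16, 45, 28] -> [28, 45, 16] -> [28, 45, 16] -> [-224, -360, -128] -> [-128, -360, -224]
  [-23, 48, 30, 18, 48, 40] -> [40, 48, 18, 30, 48, -23] -> [40, 48, 18] -> [-320, -384, -144] -> [-144, -384, -320]
  [-49, 31, -19, 31, -46, 10, -25, 16] -> [16, -25, 10, -46, 31, -19, 31, -49] -> [16, -25, 10] -> [-128, 200, -80] -> [-80, 200, -128]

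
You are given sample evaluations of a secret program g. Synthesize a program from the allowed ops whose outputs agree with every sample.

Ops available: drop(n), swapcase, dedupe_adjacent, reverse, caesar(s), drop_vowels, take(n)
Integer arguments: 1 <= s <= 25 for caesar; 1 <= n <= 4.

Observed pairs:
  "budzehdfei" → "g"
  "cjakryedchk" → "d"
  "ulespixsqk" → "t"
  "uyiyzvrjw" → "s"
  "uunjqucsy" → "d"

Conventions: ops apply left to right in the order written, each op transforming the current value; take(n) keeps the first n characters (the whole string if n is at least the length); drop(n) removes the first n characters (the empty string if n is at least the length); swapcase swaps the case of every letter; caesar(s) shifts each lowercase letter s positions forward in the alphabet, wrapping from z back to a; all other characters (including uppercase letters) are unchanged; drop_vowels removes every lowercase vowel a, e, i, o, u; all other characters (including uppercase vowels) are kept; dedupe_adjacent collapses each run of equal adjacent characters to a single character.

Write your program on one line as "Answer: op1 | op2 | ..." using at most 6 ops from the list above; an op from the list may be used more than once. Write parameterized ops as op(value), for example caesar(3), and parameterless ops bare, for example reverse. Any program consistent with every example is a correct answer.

reverse | take(3) | caesar(23) | caesar(4) | reverse | take(1)

Check, running the answer program on each example:
  "budzehdfei" -> "iefdhezdub" -> "ief" -> "fbc" -> "jfg" -> "gfj" -> "g"
  "cjakryedchk" -> "khcdeyrkajc" -> "khc" -> "hez" -> "lid" -> "dil" -> "d"
  "ulespixsqk" -> "kqsxipselu" -> "kqs" -> "hnp" -> "lrt" -> "trl" -> "t"
  "uyiyzvrjw" -> "wjrvzyiyu" -> "wjr" -> "tgo" -> "xks" -> "skx" -> "s"
  "uunjqucsy" -> "yscuqjnuu" -> "ysc" -> "vpz" -> "ztd" -> "dtz" -> "d"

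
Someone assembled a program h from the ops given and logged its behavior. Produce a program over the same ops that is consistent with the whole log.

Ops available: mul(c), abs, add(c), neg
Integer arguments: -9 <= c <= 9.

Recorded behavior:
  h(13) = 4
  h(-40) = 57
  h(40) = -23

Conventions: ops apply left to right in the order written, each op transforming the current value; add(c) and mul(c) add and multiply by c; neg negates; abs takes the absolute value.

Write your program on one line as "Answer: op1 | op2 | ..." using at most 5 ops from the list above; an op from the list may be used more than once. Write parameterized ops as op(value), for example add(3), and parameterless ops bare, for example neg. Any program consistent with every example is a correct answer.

add(-7) | add(-7) | add(-3) | neg

Check, running the answer program on each example:
  13 -> 6 -> -1 -> -4 -> 4
  -40 -> -47 -> -54 -> -57 -> 57
  40 -> 33 -> 26 -> 23 -> -23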